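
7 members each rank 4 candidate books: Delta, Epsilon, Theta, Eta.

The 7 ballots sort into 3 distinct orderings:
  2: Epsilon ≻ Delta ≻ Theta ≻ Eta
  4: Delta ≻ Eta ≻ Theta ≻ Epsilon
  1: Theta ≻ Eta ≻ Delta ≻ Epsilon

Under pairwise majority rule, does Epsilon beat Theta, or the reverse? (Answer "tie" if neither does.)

Ballots ranking Epsilon above Theta: 2.
Ballots ranking Theta above Epsilon: 7 − 2 = 5.
Theta wins the head-to-head 5–2.

Theta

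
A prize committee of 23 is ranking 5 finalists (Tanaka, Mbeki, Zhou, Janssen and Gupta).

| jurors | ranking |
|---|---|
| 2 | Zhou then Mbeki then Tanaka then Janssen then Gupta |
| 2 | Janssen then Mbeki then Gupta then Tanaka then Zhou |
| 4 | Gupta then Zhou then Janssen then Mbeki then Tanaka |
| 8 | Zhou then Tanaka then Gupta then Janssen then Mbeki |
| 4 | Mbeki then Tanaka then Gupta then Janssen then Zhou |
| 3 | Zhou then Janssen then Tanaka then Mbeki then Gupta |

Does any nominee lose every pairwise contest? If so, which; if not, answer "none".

none

Head-to-head results (23 jurors):
Tanaka vs Mbeki: Tanaka is ranked higher on 8+3 = 11 ballots, Mbeki on 12. Mbeki wins 12–11.
Tanaka vs Zhou: 2+4 = 6 for Tanaka, 17 for Zhou — Zhou by 17–6.
Tanaka vs Janssen: Tanaka, 14–9.
Tanaka vs Gupta: 17 to 6, Tanaka.
Mbeki vs Zhou: Mbeki is ranked higher on 2+4 = 6 ballots, Zhou on 17. Zhou wins 17–6.
Mbeki vs Janssen: Mbeki is ranked higher on 2+4 = 6 ballots, Janssen on 17. Janssen wins 17–6.
Mbeki vs Gupta: Mbeki is ranked higher on 2+2+4+3 = 11 ballots, Gupta on 12. Gupta wins 12–11.
Zhou vs Janssen: 17 to 6, Zhou.
Zhou vs Gupta: Zhou preferred on 2+8+3 = 13 ballots; Zhou wins 13–10.
Janssen vs Gupta: Janssen preferred on 2+2+3 = 7 ballots; Gupta wins 16–7.
Each nominee has at least one pairwise win (Tanaka beats Janssen; Mbeki beats Tanaka; Zhou beats Tanaka; Janssen beats Mbeki; Gupta beats Mbeki) — no Condorcet loser.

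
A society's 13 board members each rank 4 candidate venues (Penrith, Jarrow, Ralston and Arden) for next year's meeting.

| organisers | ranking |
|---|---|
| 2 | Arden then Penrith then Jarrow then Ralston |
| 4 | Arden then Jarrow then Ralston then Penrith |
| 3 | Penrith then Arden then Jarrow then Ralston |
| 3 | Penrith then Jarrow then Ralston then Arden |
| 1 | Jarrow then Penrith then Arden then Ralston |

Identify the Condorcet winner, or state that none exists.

Penrith

Pairwise majorities:
Penrith vs Jarrow: Penrith is ranked higher on 2+3+3 = 8 ballots, Jarrow on 5. Penrith wins 8–5.
Penrith vs Ralston: Penrith is ranked higher on 2+3+3+1 = 9 ballots, Ralston on 4. Penrith wins 9–4.
Penrith vs Arden: Penrith wins 7–6.
Jarrow vs Ralston: 13 to 0, Jarrow.
Jarrow vs Arden: Jarrow preferred on 3+1 = 4 ballots; Arden wins 9–4.
Ralston vs Arden: Arden wins 10–3.
Penrith defeats every rival head-to-head and is the Condorcet winner.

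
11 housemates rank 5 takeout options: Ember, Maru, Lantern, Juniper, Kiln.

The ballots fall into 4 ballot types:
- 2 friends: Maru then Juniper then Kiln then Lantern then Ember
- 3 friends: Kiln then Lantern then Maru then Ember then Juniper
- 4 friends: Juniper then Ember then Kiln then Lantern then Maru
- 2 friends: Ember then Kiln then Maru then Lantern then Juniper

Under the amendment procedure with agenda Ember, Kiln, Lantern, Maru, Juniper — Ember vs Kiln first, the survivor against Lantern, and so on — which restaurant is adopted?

Juniper

Round 1: Ember vs Kiln — 6–5, Ember advances.
Round 2: Ember vs Lantern — 6–5, Ember advances.
Round 3: Ember vs Maru — 6–5, Ember advances.
Round 4: Ember vs Juniper — 5–6, Juniper advances.
The agenda winner is Juniper.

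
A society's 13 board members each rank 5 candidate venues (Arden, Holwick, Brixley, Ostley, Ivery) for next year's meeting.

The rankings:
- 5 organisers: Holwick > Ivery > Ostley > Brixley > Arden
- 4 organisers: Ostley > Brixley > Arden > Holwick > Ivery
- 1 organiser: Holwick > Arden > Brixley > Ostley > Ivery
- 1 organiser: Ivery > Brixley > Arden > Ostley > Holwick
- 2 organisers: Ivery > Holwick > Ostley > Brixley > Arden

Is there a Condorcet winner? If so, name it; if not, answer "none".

Holwick

Check each pair by majority over 13 ballots:
Arden vs Holwick: 5 to 8, Holwick.
Arden vs Brixley: 1 to 12, Brixley.
Arden vs Ostley: Arden preferred on 1+1 = 2 ballots; Ostley wins 11–2.
Arden vs Ivery: 4+1 = 5 for Arden, 8 for Ivery — Ivery by 8–5.
Holwick vs Brixley: 8 to 5, Holwick.
Holwick vs Ostley: Holwick is ranked higher on 5+1+2 = 8 ballots, Ostley on 5. Holwick wins 8–5.
Holwick vs Ivery: Holwick preferred on 5+4+1 = 10 ballots; Holwick wins 10–3.
Brixley vs Ostley: Brixley preferred on 1+1 = 2 ballots; Ostley wins 11–2.
Brixley vs Ivery: 5 to 8, Ivery.
Ostley vs Ivery: 4+1 = 5 for Ostley, 8 for Ivery — Ivery by 8–5.
Only Holwick has no losses; Holwick is the Condorcet winner.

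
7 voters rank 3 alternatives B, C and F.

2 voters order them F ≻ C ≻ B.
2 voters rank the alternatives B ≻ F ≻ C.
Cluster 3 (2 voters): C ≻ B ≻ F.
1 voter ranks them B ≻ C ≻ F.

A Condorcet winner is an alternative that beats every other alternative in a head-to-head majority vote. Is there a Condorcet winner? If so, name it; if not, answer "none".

none

Pairwise majorities:
B vs C: C wins 4–3.
B vs F: B, 5–2.
C–F: F 4–3.
Every alternative loses at least once (B loses to C; C loses to F; F loses to B). The majority relation contains the cycle B beats F beats C beats B, so there is no Condorcet winner.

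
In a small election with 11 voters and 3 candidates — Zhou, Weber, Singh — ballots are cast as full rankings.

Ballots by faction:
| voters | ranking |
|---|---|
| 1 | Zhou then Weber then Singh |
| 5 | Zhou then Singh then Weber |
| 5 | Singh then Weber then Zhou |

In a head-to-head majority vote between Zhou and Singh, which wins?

Zhou

Ballots ranking Zhou above Singh: 1 + 5 = 6.
Ballots ranking Singh above Zhou: 11 − 6 = 5.
Zhou wins the head-to-head 6–5.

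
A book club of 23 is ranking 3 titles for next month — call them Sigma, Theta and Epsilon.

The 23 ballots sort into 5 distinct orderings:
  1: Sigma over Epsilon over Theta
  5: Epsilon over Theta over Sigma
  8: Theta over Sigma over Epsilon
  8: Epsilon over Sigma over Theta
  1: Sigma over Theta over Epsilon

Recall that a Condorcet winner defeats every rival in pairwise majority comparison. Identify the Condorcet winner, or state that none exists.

Epsilon

Pairwise majorities:
Sigma vs Theta: 10 to 13, Theta.
Sigma vs Epsilon: Sigma preferred on 1+8+1 = 10 ballots; Epsilon wins 13–10.
Theta vs Epsilon: Theta preferred on 8+1 = 9 ballots; Epsilon wins 14–9.
Epsilon beats each of Sigma, Theta — Epsilon is the Condorcet winner.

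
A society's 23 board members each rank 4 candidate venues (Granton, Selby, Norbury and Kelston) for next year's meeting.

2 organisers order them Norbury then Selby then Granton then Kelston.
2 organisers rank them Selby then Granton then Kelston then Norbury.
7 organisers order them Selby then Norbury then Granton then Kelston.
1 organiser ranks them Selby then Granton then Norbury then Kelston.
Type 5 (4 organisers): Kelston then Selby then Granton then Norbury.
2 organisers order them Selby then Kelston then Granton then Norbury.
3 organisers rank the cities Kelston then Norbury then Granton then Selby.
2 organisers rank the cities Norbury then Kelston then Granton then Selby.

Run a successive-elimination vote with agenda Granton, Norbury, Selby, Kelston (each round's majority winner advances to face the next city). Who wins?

Selby

Round 1: Granton vs Norbury — 9–14, Norbury advances.
Round 2: Norbury vs Selby — 7–16, Selby advances.
Round 3: Selby vs Kelston — 14–9, Selby advances.
The agenda winner is Selby.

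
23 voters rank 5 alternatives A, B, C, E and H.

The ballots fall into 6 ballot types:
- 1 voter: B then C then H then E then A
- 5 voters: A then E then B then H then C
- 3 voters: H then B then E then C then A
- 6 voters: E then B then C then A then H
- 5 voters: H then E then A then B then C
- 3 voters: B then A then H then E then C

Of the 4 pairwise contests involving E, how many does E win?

3

E against each rival (23 voters):
E–A: E 15–8.
E vs B: E is ranked higher on 5+6+5 = 16 ballots, B on 7. E wins 16–7.
E vs C: 22 to 1, E.
E vs H: E is ranked higher on 5+6 = 11 ballots, H on 12. H wins 12–11.
E beats A, B, C; loses to H — 3 pairwise wins.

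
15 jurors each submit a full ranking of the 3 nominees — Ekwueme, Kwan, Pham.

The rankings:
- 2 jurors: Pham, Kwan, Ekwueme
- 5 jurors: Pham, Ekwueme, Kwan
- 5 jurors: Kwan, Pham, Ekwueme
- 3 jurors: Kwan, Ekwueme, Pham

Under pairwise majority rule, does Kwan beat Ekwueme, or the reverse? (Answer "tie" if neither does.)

Ballots ranking Kwan above Ekwueme: 2 + 5 + 3 = 10.
Ballots ranking Ekwueme above Kwan: 15 − 10 = 5.
Kwan wins the head-to-head 10–5.

Kwan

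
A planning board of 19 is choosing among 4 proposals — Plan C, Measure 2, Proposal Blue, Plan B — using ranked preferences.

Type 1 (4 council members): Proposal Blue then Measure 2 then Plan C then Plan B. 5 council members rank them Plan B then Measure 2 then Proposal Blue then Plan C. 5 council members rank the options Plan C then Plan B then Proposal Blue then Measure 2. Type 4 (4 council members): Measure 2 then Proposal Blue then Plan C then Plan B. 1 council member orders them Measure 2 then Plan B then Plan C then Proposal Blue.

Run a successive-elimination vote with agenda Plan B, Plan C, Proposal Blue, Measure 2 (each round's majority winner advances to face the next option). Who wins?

Round 1: Plan B vs Plan C — 6–13, Plan C advances.
Round 2: Plan C vs Proposal Blue — 6–13, Proposal Blue advances.
Round 3: Proposal Blue vs Measure 2 — 9–10, Measure 2 advances.
The agenda winner is Measure 2.

Measure 2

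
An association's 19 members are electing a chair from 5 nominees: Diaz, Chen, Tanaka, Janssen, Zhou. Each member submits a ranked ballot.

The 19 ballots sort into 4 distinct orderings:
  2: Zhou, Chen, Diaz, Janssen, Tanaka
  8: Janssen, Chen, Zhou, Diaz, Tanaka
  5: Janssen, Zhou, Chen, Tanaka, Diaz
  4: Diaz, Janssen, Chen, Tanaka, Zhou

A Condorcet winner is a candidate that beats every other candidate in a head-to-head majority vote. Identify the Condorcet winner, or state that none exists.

Check each pair by majority over 19 ballots:
Diaz vs Chen: Diaz preferred on 4 ballots; Chen wins 15–4.
Diaz vs Tanaka: 14 to 5, Diaz.
Diaz vs Janssen: 6 to 13, Janssen.
Diaz vs Zhou: 4 for Diaz, 15 for Zhou — Zhou by 15–4.
Chen vs Tanaka: Chen is ranked higher on 2+8+5+4 = 19 ballots, Tanaka on 0. Chen wins 19–0.
Chen vs Janssen: Chen preferred on 2 ballots; Janssen wins 17–2.
Chen vs Zhou: Chen is ranked higher on 8+4 = 12 ballots, Zhou on 7. Chen wins 12–7.
Tanaka vs Janssen: Tanaka is ranked higher on 0 ballots, Janssen on 19. Janssen wins 19–0.
Tanaka vs Zhou: 4 to 15, Zhou.
Janssen vs Zhou: Janssen preferred on 8+5+4 = 17 ballots; Janssen wins 17–2.
Only Janssen has no losses; Janssen is the Condorcet winner.

Janssen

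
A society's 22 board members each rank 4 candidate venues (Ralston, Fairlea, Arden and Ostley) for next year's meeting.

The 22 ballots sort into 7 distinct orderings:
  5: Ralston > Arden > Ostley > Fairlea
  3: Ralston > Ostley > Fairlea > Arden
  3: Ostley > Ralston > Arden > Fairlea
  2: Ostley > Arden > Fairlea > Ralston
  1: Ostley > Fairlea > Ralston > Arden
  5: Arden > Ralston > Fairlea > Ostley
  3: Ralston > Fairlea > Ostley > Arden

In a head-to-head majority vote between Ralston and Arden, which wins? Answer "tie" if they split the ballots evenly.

Ralston

Ballots ranking Ralston above Arden: 5 + 3 + 3 + 1 + 3 = 15.
Ballots ranking Arden above Ralston: 22 − 15 = 7.
Ralston wins the head-to-head 15–7.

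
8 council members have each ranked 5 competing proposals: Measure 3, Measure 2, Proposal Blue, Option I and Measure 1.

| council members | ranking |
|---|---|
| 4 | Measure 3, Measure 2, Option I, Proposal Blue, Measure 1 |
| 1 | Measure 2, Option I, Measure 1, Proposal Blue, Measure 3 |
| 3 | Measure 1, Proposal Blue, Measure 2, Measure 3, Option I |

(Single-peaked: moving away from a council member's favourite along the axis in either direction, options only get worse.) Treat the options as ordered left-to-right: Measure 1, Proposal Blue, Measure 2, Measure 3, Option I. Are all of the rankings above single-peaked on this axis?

no

Axis positions: Measure 1=1, Proposal Blue=2, Measure 2=3, Measure 3=4, Option I=5.
Bloc 1 (peak Measure 3 at position 4): ranking walks positions 4-3-5-2-1, expanding outward from the peak — single-peaked.
Bloc 2: ranking walks positions 3-5-1-2-4; Option I is ranked above Measure 3 even though Measure 3 lies between Option I and the peak Measure 2 on the axis — preferences dip and rise again. Not single-peaked.
Bloc 3 (peak Measure 1 at position 1): ranking walks positions 1-2-3-4-5, expanding outward from the peak — single-peaked.
Bloc 2 violates single-peakedness, so the profile is not single-peaked on this axis.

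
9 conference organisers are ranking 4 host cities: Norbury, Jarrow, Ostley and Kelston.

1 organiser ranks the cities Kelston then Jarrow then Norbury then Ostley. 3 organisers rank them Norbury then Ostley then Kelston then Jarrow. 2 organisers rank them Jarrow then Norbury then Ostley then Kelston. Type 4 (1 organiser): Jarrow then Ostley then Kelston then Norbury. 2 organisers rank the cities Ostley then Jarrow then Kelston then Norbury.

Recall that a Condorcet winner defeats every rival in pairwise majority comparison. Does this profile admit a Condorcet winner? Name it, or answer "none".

Check each pair by majority over 9 ballots:
Norbury vs Jarrow: 3 for Norbury, 6 for Jarrow — Jarrow by 6–3.
Norbury vs Ostley: Norbury, 6–3.
Norbury vs Kelston: Norbury, 5–4.
Jarrow–Ostley: Ostley 5–4.
Jarrow vs Kelston: 2+1+2 = 5 for Jarrow, 4 for Kelston — Jarrow by 5–4.
Ostley vs Kelston: Ostley, 8–1.
Every city loses at least once (Norbury loses to Jarrow; Jarrow loses to Ostley; Ostley loses to Norbury; Kelston loses to Norbury). The majority relation contains the cycle Norbury beats Ostley beats Jarrow beats Norbury, so there is no Condorcet winner.

none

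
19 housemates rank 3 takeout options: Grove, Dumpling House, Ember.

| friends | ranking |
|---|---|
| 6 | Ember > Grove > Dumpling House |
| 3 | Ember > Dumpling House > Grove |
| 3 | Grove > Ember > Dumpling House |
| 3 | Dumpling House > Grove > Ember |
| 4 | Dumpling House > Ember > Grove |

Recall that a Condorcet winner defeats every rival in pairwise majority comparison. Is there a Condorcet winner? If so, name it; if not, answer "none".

Ember

Pairwise majorities:
Grove vs Dumpling House: Grove is ranked higher on 6+3 = 9 ballots, Dumpling House on 10. Dumpling House wins 10–9.
Grove–Ember: Ember 13–6.
Dumpling House–Ember: Ember 12–7.
Ember defeats every rival head-to-head and is the Condorcet winner.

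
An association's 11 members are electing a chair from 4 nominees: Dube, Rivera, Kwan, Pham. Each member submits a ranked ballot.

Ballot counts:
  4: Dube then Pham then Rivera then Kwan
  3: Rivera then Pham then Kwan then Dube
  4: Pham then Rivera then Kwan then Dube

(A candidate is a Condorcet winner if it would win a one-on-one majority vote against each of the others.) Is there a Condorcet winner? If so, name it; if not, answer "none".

Pairwise majorities:
Dube vs Rivera: Dube preferred on 4 ballots; Rivera wins 7–4.
Dube vs Kwan: 4 to 7, Kwan.
Dube vs Pham: 4 to 7, Pham.
Rivera vs Kwan: 11 to 0, Rivera.
Rivera vs Pham: Rivera is ranked higher on 3 ballots, Pham on 8. Pham wins 8–3.
Kwan vs Pham: 0 for Kwan, 11 for Pham — Pham by 11–0.
Only Pham has no losses; Pham is the Condorcet winner.

Pham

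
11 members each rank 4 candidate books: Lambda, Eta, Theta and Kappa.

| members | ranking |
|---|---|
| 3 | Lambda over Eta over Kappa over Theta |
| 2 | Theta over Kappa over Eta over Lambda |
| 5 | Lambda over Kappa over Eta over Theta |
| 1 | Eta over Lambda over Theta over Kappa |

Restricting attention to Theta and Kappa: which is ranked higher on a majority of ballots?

Ballots ranking Theta above Kappa: 2 + 1 = 3.
Ballots ranking Kappa above Theta: 11 − 3 = 8.
Kappa wins the head-to-head 8–3.

Kappa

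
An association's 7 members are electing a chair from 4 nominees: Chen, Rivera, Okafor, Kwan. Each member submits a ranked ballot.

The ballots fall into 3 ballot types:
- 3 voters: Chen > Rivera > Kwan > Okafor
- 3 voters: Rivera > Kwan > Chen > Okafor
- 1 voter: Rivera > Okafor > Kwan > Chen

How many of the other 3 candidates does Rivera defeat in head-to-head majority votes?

3

Rivera against each rival (7 voters):
Rivera–Chen: Rivera 4–3.
Rivera vs Okafor: Rivera is ranked higher on 3+3+1 = 7 ballots, Okafor on 0. Rivera wins 7–0.
Rivera vs Kwan: 7 to 0, Rivera.
Rivera beats Chen, Okafor, Kwan — 3 pairwise wins.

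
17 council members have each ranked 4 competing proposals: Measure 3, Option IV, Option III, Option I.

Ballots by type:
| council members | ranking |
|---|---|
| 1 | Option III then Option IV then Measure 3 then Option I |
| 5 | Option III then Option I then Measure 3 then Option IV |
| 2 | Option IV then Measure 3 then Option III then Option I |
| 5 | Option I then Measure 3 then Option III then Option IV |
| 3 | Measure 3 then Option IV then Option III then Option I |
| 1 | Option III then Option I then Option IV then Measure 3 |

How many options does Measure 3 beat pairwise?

2

Measure 3 against each rival (17 council members):
Measure 3 vs Option IV: Measure 3 wins 13–4.
Measure 3 vs Option III: Measure 3 wins 10–7.
Measure 3 vs Option I: 6 to 11, Option I.
Measure 3 beats Option IV, Option III; loses to Option I — 2 pairwise wins.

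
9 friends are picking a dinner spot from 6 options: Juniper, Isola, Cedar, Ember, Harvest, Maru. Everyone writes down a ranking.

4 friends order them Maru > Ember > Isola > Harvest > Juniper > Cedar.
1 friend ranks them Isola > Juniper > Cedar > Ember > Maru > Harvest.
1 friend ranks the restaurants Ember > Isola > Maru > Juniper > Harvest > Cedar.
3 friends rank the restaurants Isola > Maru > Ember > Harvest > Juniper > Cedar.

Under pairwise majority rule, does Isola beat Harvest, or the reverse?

Isola

Ballots ranking Isola above Harvest: 4 + 1 + 1 + 3 = 9.
Ballots ranking Harvest above Isola: 9 − 9 = 0.
Isola wins the head-to-head 9–0.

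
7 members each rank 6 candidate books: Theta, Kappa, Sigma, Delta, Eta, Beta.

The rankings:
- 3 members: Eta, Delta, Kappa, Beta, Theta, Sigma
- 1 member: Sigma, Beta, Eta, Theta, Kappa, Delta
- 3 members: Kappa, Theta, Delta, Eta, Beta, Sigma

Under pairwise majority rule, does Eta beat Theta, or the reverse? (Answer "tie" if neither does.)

Ballots ranking Eta above Theta: 3 + 1 = 4.
Ballots ranking Theta above Eta: 7 − 4 = 3.
Eta wins the head-to-head 4–3.

Eta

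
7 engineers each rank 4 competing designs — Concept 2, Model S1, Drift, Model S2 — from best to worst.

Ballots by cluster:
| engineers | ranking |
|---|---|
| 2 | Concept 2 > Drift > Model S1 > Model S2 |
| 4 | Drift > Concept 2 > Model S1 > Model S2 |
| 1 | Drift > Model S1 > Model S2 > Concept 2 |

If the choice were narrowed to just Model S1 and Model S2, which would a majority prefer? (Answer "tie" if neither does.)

Ballots ranking Model S1 above Model S2: 2 + 4 + 1 = 7.
Ballots ranking Model S2 above Model S1: 7 − 7 = 0.
Model S1 wins the head-to-head 7–0.

Model S1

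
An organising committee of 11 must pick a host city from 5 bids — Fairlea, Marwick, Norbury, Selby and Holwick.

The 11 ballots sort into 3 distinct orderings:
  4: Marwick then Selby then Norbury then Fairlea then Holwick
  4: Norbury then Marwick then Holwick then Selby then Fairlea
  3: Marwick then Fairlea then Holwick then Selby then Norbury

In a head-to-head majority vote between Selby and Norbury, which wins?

Ballots ranking Selby above Norbury: 4 + 3 = 7.
Ballots ranking Norbury above Selby: 11 − 7 = 4.
Selby wins the head-to-head 7–4.

Selby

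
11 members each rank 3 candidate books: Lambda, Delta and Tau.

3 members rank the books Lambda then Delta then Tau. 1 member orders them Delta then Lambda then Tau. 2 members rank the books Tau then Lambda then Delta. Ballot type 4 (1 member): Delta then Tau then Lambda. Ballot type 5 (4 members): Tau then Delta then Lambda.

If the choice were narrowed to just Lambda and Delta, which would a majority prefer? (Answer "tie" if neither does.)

Delta

Ballots ranking Lambda above Delta: 3 + 2 = 5.
Ballots ranking Delta above Lambda: 11 − 5 = 6.
Delta wins the head-to-head 6–5.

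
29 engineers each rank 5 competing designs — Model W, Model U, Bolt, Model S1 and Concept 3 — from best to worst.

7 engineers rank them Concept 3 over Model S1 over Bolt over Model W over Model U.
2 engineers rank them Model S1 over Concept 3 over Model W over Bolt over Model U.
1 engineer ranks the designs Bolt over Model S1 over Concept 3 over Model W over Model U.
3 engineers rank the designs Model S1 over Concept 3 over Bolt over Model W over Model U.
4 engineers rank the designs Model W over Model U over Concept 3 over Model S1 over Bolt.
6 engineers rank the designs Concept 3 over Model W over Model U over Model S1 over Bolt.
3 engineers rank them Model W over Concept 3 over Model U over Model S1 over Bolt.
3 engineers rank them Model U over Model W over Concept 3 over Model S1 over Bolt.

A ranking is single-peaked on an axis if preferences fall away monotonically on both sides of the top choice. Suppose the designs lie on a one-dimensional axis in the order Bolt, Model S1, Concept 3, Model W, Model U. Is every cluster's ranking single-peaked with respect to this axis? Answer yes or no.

yes

Axis positions: Bolt=1, Model S1=2, Concept 3=3, Model W=4, Model U=5.
Cluster 1 (peak Concept 3 at position 3): ranking walks positions 3-2-1-4-5, expanding outward from the peak — single-peaked.
Cluster 2 (peak Model S1 at position 2): ranking walks positions 2-3-4-1-5, expanding outward from the peak — single-peaked.
Cluster 3 (peak Bolt at position 1): ranking walks positions 1-2-3-4-5, expanding outward from the peak — single-peaked.
Cluster 4 (peak Model S1 at position 2): ranking walks positions 2-3-1-4-5, expanding outward from the peak — single-peaked.
Cluster 5 (peak Model W at position 4): ranking walks positions 4-5-3-2-1, expanding outward from the peak — single-peaked.
Cluster 6 (peak Concept 3 at position 3): ranking walks positions 3-4-5-2-1, expanding outward from the peak — single-peaked.
Cluster 7 (peak Model W at position 4): ranking walks positions 4-3-5-2-1, expanding outward from the peak — single-peaked.
Cluster 8 (peak Model U at position 5): ranking walks positions 5-4-3-2-1, expanding outward from the peak — single-peaked.
Every ranking is single-peaked on this axis.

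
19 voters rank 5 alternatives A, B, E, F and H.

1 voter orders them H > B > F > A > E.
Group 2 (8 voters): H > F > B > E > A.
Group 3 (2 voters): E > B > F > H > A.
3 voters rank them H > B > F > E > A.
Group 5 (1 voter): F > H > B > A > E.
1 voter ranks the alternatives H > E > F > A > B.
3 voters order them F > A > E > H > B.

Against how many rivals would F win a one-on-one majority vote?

3

F against each rival (19 voters):
F vs A: F is ranked higher on 19 ballots, A on 0. F wins 19–0.
F–B: F 13–6.
F–E: F 16–3.
F vs H: H wins 13–6.
F beats A, B, E; loses to H — 3 pairwise wins.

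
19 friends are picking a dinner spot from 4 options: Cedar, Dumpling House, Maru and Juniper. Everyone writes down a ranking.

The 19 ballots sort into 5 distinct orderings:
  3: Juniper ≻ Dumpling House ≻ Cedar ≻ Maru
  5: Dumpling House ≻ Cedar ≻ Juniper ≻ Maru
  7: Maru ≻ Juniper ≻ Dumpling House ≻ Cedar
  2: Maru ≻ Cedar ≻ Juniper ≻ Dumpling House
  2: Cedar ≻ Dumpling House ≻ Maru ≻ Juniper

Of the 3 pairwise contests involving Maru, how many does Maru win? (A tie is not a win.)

1

Maru against each rival (19 friends):
Maru vs Cedar: Cedar, 10–9.
Maru vs Dumpling House: Dumpling House wins 10–9.
Maru vs Juniper: Maru wins 11–8.
Maru beats Juniper; loses to Cedar, Dumpling House — 1 pairwise win.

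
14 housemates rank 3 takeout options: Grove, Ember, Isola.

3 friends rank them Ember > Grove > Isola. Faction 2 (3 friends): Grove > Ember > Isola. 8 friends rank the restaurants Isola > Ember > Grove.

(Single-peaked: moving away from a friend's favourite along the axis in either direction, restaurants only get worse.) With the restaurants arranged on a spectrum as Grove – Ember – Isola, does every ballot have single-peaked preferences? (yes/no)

Axis positions: Grove=1, Ember=2, Isola=3.
Faction 1 (peak Ember at position 2): ranking walks positions 2-1-3, expanding outward from the peak — single-peaked.
Faction 2 (peak Grove at position 1): ranking walks positions 1-2-3, expanding outward from the peak — single-peaked.
Faction 3 (peak Isola at position 3): ranking walks positions 3-2-1, expanding outward from the peak — single-peaked.
Every ranking is single-peaked on this axis.

yes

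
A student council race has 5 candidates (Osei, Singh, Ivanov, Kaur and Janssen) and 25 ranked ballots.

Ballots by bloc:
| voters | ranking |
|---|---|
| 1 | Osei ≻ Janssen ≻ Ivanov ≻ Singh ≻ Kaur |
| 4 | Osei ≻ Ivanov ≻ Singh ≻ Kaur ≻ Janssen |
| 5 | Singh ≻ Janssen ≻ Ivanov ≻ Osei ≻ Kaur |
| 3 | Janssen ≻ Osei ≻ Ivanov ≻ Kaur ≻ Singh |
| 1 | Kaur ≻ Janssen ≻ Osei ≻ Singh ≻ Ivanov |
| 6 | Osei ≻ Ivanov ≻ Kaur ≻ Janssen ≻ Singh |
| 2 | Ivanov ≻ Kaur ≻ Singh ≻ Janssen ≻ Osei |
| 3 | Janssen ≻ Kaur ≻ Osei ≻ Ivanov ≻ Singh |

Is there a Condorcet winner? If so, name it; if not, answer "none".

Head-to-head results (25 voters):
Osei vs Singh: Osei preferred on 1+4+3+1+6+3 = 18 ballots; Osei wins 18–7.
Osei vs Ivanov: Osei is ranked higher on 1+4+3+1+6+3 = 18 ballots, Ivanov on 7. Osei wins 18–7.
Osei vs Kaur: 19 to 6, Osei.
Osei vs Janssen: 11 to 14, Janssen.
Singh vs Ivanov: Singh preferred on 5+1 = 6 ballots; Ivanov wins 19–6.
Singh vs Kaur: 1+4+5 = 10 for Singh, 15 for Kaur — Kaur by 15–10.
Singh vs Janssen: 11 to 14, Janssen.
Ivanov vs Kaur: Ivanov preferred on 1+4+5+3+6+2 = 21 ballots; Ivanov wins 21–4.
Ivanov vs Janssen: 4+6+2 = 12 for Ivanov, 13 for Janssen — Janssen by 13–12.
Kaur vs Janssen: 4+1+6+2 = 13 for Kaur, 12 for Janssen — Kaur by 13–12.
Every candidate loses at least once (Osei loses to Janssen; Singh loses to Osei; Ivanov loses to Osei; Kaur loses to Osei; Janssen loses to Kaur). The majority relation contains the cycle Osei beats Kaur beats Janssen beats Osei, so there is no Condorcet winner.

none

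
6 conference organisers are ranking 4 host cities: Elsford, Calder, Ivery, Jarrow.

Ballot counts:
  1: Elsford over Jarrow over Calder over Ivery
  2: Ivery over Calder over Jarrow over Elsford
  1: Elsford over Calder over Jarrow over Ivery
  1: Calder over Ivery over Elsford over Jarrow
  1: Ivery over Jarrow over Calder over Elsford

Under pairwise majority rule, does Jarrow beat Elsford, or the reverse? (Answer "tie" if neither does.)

Ballots ranking Jarrow above Elsford: 2 + 1 = 3.
Ballots ranking Elsford above Jarrow: 6 − 3 = 3.
3–3: the pair ties.

tie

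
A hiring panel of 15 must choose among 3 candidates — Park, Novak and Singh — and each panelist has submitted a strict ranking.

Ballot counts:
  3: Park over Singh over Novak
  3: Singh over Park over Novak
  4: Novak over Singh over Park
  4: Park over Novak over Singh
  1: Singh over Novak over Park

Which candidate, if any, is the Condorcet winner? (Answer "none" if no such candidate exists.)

none

Check each pair by majority over 15 ballots:
Park vs Novak: Park wins 10–5.
Park vs Singh: Singh, 8–7.
Novak vs Singh: Novak, 8–7.
No candidate is unbeaten: Park loses to Singh; Novak loses to Park; Singh loses to Novak. In particular Park > Novak > Singh > Park is a majority cycle — no Condorcet winner exists.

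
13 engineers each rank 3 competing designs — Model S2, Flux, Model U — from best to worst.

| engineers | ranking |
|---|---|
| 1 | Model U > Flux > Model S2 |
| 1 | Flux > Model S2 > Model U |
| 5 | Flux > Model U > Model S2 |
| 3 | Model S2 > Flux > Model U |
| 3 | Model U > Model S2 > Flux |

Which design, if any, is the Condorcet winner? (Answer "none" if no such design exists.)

Check each pair by majority over 13 ballots:
Model S2 vs Flux: 3+3 = 6 for Model S2, 7 for Flux — Flux by 7–6.
Model S2 vs Model U: 4 to 9, Model U.
Flux vs Model U: Flux preferred on 1+5+3 = 9 ballots; Flux wins 9–4.
Only Flux has no losses; Flux is the Condorcet winner.

Flux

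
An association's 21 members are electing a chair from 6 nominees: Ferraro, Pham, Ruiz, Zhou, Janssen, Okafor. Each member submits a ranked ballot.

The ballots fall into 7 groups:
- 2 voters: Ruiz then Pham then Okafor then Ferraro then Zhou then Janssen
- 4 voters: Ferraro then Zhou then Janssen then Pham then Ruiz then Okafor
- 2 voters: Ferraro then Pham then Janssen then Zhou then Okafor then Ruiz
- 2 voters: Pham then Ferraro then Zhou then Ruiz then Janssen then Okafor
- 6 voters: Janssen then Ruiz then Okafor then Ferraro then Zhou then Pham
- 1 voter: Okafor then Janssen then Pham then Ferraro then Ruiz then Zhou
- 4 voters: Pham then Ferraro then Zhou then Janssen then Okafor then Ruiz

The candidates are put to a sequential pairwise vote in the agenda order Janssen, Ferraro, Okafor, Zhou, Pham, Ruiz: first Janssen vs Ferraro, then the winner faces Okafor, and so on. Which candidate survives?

Ferraro

Round 1: Janssen vs Ferraro — 7–14, Ferraro advances.
Round 2: Ferraro vs Okafor — 12–9, Ferraro advances.
Round 3: Ferraro vs Zhou — 21–0, Ferraro advances.
Round 4: Ferraro vs Pham — 12–9, Ferraro advances.
Round 5: Ferraro vs Ruiz — 13–8, Ferraro advances.
The agenda winner is Ferraro.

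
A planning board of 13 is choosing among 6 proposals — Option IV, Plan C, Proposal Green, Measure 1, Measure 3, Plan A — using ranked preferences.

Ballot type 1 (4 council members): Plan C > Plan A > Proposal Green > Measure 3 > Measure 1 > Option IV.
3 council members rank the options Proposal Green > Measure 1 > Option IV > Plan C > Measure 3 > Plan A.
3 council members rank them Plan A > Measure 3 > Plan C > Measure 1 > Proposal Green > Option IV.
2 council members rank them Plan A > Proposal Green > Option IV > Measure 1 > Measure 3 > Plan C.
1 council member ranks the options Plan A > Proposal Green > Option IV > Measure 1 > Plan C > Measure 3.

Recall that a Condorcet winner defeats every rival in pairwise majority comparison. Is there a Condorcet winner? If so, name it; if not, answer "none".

Plan C

Head-to-head results (13 council members):
Option IV vs Plan C: Plan C wins 7–6.
Option IV–Proposal Green: Proposal Green 13–0.
Option IV vs Measure 1: Measure 1 wins 10–3.
Option IV vs Measure 3: Measure 3 wins 7–6.
Option IV–Plan A: Plan A 10–3.
Plan C vs Proposal Green: Plan C wins 7–6.
Plan C vs Measure 1: Plan C, 7–6.
Plan C vs Measure 3: Plan C, 8–5.
Plan C vs Plan A: Plan C wins 7–6.
Proposal Green vs Measure 1: Proposal Green wins 10–3.
Proposal Green–Measure 3: Proposal Green 10–3.
Proposal Green vs Plan A: Plan A, 10–3.
Measure 1 vs Measure 3: Measure 3, 7–6.
Measure 1 vs Plan A: Plan A wins 10–3.
Measure 3 vs Plan A: Plan A, 10–3.
Only Plan C has no losses; Plan C is the Condorcet winner.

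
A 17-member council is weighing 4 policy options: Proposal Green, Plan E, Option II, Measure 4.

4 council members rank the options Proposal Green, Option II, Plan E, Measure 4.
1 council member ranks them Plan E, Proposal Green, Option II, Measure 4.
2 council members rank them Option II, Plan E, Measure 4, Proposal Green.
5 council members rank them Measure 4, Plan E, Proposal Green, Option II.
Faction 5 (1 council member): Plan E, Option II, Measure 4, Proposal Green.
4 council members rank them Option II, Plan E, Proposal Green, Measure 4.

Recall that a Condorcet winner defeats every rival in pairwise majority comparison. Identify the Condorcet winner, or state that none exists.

none

Head-to-head results (17 council members):
Proposal Green vs Plan E: Plan E wins 13–4.
Proposal Green–Option II: Proposal Green 10–7.
Proposal Green vs Measure 4: Proposal Green preferred on 4+1+4 = 9 ballots; Proposal Green wins 9–8.
Plan E–Option II: Option II 10–7.
Plan E vs Measure 4: Plan E wins 12–5.
Option II vs Measure 4: 12 to 5, Option II.
Every option loses at least once (Proposal Green loses to Plan E; Plan E loses to Option II; Option II loses to Proposal Green; Measure 4 loses to Proposal Green). The majority relation contains the cycle Proposal Green > Option II > Plan E > Proposal Green, so there is no Condorcet winner.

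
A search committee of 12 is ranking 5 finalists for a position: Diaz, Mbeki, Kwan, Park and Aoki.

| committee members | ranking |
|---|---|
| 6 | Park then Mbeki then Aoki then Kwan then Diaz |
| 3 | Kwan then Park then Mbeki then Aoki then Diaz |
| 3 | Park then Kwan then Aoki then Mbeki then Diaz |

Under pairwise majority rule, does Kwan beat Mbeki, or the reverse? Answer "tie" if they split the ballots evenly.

Ballots ranking Kwan above Mbeki: 3 + 3 = 6.
Ballots ranking Mbeki above Kwan: 12 − 6 = 6.
6–6: the pair ties.

tie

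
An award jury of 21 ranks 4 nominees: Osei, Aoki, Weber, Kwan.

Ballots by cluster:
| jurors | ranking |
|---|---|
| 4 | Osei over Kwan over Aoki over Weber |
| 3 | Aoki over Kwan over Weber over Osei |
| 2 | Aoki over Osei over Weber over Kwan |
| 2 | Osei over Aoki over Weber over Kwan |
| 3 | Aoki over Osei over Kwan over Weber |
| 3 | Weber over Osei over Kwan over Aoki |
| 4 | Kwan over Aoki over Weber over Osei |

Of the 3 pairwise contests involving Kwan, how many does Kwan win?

Kwan against each rival (21 jurors):
Kwan vs Osei: 3+4 = 7 for Kwan, 14 for Osei — Osei by 14–7.
Kwan vs Aoki: Kwan is ranked higher on 4+3+4 = 11 ballots, Aoki on 10. Kwan wins 11–10.
Kwan vs Weber: Kwan wins 14–7.
Kwan beats Aoki, Weber; loses to Osei — 2 pairwise wins.

2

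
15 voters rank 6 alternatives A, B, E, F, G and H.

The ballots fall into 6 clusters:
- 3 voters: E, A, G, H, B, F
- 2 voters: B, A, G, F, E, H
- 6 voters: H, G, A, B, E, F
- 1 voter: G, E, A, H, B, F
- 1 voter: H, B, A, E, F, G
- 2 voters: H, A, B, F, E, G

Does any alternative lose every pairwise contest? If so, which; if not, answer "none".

Pairwise majorities:
A vs B: A, 12–3.
A vs E: A wins 11–4.
A vs F: A wins 15–0.
A vs G: A wins 8–7.
A–H: H 9–6.
B vs E: 2+6+1+2 = 11 for B, 4 for E — B by 11–4.
B–F: B 15–0.
B vs G: B preferred on 2+1+2 = 5 ballots; G wins 10–5.
B vs H: 2 for B, 13 for H — H by 13–2.
E vs F: 3+6+1+1 = 11 for E, 4 for F — E by 11–4.
E vs G: G wins 9–6.
E vs H: H wins 9–6.
F vs G: G wins 12–3.
F vs H: F is ranked higher on 2 ballots, H on 13. H wins 13–2.
G vs H: H, 9–6.
Only F has no wins; F is the Condorcet loser.

F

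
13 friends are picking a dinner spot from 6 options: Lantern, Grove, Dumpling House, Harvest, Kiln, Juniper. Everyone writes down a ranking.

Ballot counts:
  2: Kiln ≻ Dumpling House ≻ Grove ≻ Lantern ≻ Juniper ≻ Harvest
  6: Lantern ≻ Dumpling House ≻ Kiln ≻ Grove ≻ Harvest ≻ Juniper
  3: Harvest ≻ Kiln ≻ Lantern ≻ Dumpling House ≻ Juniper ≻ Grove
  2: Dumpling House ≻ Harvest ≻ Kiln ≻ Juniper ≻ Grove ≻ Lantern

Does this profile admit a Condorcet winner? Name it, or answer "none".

Pairwise majorities:
Lantern–Grove: Lantern 9–4.
Lantern–Dumpling House: Lantern 9–4.
Lantern vs Harvest: Lantern wins 8–5.
Lantern vs Kiln: Kiln, 7–6.
Lantern vs Juniper: Lantern, 11–2.
Grove vs Dumpling House: Dumpling House wins 13–0.
Grove vs Harvest: Grove wins 8–5.
Grove vs Kiln: Kiln wins 13–0.
Grove–Juniper: Grove 8–5.
Dumpling House vs Harvest: Dumpling House wins 10–3.
Dumpling House vs Kiln: Dumpling House, 8–5.
Dumpling House vs Juniper: Dumpling House, 13–0.
Harvest vs Kiln: Kiln, 8–5.
Harvest vs Juniper: Harvest wins 11–2.
Kiln–Juniper: Kiln 13–0.
Every restaurant loses at least once (Lantern loses to Kiln; Grove loses to Lantern; Dumpling House loses to Lantern; Harvest loses to Lantern; Kiln loses to Dumpling House; Juniper loses to Lantern). The majority relation contains the cycle Lantern beats Dumpling House beats Kiln beats Lantern, so there is no Condorcet winner.

none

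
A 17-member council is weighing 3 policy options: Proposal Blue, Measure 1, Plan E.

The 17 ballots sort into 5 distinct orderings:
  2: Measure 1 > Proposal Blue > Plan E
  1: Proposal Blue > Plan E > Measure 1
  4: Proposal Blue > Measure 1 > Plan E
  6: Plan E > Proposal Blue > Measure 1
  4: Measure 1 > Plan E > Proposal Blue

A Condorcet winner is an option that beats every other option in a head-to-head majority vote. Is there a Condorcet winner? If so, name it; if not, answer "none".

none

Pairwise majorities:
Proposal Blue vs Measure 1: Proposal Blue, 11–6.
Proposal Blue–Plan E: Plan E 10–7.
Measure 1 vs Plan E: Measure 1, 10–7.
No option is unbeaten: Proposal Blue loses to Plan E; Measure 1 loses to Proposal Blue; Plan E loses to Measure 1. In particular Proposal Blue beats Measure 1 beats Plan E beats Proposal Blue is a majority cycle — no Condorcet winner exists.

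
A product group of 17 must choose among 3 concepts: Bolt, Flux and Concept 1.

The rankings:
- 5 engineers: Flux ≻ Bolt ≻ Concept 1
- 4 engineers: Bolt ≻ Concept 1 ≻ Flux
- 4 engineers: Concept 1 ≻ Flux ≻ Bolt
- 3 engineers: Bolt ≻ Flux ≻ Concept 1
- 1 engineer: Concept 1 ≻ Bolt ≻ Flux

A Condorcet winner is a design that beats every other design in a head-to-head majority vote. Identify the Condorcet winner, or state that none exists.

Pairwise majorities:
Bolt vs Flux: 8 to 9, Flux.
Bolt vs Concept 1: Bolt preferred on 5+4+3 = 12 ballots; Bolt wins 12–5.
Flux vs Concept 1: 8 to 9, Concept 1.
Every design loses at least once (Bolt loses to Flux; Flux loses to Concept 1; Concept 1 loses to Bolt). The majority relation contains the cycle Bolt beats Concept 1 beats Flux beats Bolt, so there is no Condorcet winner.

none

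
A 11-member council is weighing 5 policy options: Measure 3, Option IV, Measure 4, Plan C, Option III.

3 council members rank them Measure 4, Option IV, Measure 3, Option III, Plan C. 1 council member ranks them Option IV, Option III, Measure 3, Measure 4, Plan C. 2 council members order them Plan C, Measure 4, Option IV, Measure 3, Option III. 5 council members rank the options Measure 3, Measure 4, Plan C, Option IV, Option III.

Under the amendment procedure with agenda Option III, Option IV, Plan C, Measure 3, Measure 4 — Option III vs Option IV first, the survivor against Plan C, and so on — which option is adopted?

Round 1: Option III vs Option IV — 0–11, Option IV advances.
Round 2: Option IV vs Plan C — 4–7, Plan C advances.
Round 3: Plan C vs Measure 3 — 2–9, Measure 3 advances.
Round 4: Measure 3 vs Measure 4 — 6–5, Measure 3 advances.
The agenda winner is Measure 3.

Measure 3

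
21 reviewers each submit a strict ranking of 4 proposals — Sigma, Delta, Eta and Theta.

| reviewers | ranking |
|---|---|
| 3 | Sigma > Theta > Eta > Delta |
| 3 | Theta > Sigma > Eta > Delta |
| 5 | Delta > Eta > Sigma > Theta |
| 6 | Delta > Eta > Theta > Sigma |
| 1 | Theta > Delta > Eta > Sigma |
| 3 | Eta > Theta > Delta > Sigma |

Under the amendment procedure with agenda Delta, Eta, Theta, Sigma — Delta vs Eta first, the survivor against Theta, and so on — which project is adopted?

Round 1: Delta vs Eta — 12–9, Delta advances.
Round 2: Delta vs Theta — 11–10, Delta advances.
Round 3: Delta vs Sigma — 15–6, Delta advances.
The agenda winner is Delta.

Delta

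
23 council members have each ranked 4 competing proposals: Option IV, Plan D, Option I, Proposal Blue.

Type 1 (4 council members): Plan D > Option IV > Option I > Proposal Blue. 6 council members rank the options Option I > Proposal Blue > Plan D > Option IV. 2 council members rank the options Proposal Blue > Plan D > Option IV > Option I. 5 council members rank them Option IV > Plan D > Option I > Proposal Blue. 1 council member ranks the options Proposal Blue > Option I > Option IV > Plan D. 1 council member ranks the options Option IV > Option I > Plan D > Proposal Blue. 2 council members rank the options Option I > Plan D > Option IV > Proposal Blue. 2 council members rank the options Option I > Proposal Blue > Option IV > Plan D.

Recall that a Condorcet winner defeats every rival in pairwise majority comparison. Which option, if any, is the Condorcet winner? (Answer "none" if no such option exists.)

Check each pair by majority over 23 ballots:
Option IV vs Plan D: Option IV is ranked higher on 5+1+1+2 = 9 ballots, Plan D on 14. Plan D wins 14–9.
Option IV vs Option I: Option IV is ranked higher on 4+2+5+1 = 12 ballots, Option I on 11. Option IV wins 12–11.
Option IV vs Proposal Blue: Option IV is ranked higher on 4+5+1+2 = 12 ballots, Proposal Blue on 11. Option IV wins 12–11.
Plan D vs Option I: Plan D is ranked higher on 4+2+5 = 11 ballots, Option I on 12. Option I wins 12–11.
Plan D vs Proposal Blue: 4+5+1+2 = 12 for Plan D, 11 for Proposal Blue — Plan D by 12–11.
Option I vs Proposal Blue: 20 to 3, Option I.
No option is unbeaten: Option IV loses to Plan D; Plan D loses to Option I; Option I loses to Option IV; Proposal Blue loses to Option IV. In particular Option IV > Option I > Plan D > Option IV is a majority cycle — no Condorcet winner exists.

none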